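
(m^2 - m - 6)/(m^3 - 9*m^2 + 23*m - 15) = (m + 2)/(m^2 - 6*m + 5)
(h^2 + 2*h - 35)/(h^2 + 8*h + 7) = (h - 5)/(h + 1)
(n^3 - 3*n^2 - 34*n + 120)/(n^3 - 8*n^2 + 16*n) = (n^2 + n - 30)/(n*(n - 4))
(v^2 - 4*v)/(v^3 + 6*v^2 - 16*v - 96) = v/(v^2 + 10*v + 24)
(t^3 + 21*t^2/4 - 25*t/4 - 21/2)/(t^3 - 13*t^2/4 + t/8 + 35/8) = 2*(t + 6)/(2*t - 5)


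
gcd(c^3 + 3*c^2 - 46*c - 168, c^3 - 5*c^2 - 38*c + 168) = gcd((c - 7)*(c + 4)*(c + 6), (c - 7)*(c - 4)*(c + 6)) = c^2 - c - 42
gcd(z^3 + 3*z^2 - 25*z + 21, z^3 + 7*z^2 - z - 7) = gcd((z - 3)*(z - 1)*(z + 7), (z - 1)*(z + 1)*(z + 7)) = z^2 + 6*z - 7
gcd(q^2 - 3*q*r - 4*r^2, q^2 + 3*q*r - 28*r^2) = q - 4*r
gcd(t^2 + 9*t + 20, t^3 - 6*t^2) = 1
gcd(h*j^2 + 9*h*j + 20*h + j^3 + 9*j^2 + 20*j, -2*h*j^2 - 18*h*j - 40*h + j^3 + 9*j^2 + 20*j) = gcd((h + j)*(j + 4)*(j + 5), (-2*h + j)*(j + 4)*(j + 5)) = j^2 + 9*j + 20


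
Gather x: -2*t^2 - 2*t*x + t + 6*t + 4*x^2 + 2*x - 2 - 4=-2*t^2 + 7*t + 4*x^2 + x*(2 - 2*t) - 6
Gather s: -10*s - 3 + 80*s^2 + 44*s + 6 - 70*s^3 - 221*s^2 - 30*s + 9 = -70*s^3 - 141*s^2 + 4*s + 12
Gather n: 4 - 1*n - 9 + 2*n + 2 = n - 3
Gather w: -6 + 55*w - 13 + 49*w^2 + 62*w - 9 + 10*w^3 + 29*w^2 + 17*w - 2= 10*w^3 + 78*w^2 + 134*w - 30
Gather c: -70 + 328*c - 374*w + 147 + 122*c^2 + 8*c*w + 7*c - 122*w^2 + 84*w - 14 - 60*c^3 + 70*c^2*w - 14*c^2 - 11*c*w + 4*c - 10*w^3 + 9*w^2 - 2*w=-60*c^3 + c^2*(70*w + 108) + c*(339 - 3*w) - 10*w^3 - 113*w^2 - 292*w + 63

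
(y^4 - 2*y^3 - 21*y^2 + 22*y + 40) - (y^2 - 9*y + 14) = y^4 - 2*y^3 - 22*y^2 + 31*y + 26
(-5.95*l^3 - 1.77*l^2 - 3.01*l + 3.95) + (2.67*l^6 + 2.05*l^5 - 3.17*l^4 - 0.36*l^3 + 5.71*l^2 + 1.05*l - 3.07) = 2.67*l^6 + 2.05*l^5 - 3.17*l^4 - 6.31*l^3 + 3.94*l^2 - 1.96*l + 0.88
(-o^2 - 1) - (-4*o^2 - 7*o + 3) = 3*o^2 + 7*o - 4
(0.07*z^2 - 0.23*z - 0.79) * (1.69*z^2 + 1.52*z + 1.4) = 0.1183*z^4 - 0.2823*z^3 - 1.5867*z^2 - 1.5228*z - 1.106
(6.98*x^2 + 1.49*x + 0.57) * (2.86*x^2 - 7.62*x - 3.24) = 19.9628*x^4 - 48.9262*x^3 - 32.3388*x^2 - 9.171*x - 1.8468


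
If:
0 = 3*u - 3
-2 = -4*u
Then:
No Solution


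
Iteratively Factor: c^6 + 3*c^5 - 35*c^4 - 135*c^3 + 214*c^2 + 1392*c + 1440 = (c - 5)*(c^5 + 8*c^4 + 5*c^3 - 110*c^2 - 336*c - 288) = (c - 5)*(c + 4)*(c^4 + 4*c^3 - 11*c^2 - 66*c - 72) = (c - 5)*(c + 2)*(c + 4)*(c^3 + 2*c^2 - 15*c - 36) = (c - 5)*(c + 2)*(c + 3)*(c + 4)*(c^2 - c - 12) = (c - 5)*(c + 2)*(c + 3)^2*(c + 4)*(c - 4)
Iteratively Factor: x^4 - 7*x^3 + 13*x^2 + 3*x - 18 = (x - 3)*(x^3 - 4*x^2 + x + 6) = (x - 3)*(x + 1)*(x^2 - 5*x + 6) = (x - 3)*(x - 2)*(x + 1)*(x - 3)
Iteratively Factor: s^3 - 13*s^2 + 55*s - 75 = (s - 3)*(s^2 - 10*s + 25) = (s - 5)*(s - 3)*(s - 5)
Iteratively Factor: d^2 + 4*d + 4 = (d + 2)*(d + 2)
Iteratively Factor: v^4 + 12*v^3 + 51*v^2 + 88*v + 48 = (v + 4)*(v^3 + 8*v^2 + 19*v + 12) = (v + 3)*(v + 4)*(v^2 + 5*v + 4) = (v + 3)*(v + 4)^2*(v + 1)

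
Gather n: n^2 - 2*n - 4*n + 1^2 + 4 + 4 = n^2 - 6*n + 9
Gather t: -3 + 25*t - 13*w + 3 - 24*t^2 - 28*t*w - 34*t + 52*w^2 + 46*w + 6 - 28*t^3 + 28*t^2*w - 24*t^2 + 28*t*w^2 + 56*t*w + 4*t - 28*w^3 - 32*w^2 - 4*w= -28*t^3 + t^2*(28*w - 48) + t*(28*w^2 + 28*w - 5) - 28*w^3 + 20*w^2 + 29*w + 6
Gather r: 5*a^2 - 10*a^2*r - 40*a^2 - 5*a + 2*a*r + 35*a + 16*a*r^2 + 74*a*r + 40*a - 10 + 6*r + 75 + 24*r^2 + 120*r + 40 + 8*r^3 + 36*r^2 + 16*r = -35*a^2 + 70*a + 8*r^3 + r^2*(16*a + 60) + r*(-10*a^2 + 76*a + 142) + 105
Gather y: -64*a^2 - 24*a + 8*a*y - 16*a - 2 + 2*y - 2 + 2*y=-64*a^2 - 40*a + y*(8*a + 4) - 4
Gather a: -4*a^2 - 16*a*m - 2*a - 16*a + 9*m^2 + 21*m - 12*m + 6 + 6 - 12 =-4*a^2 + a*(-16*m - 18) + 9*m^2 + 9*m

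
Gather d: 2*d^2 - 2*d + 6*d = 2*d^2 + 4*d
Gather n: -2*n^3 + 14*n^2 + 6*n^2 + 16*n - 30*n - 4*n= -2*n^3 + 20*n^2 - 18*n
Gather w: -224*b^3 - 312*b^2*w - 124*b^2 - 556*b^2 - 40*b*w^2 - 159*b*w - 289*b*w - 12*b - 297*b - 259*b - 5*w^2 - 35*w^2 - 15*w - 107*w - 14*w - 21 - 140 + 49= -224*b^3 - 680*b^2 - 568*b + w^2*(-40*b - 40) + w*(-312*b^2 - 448*b - 136) - 112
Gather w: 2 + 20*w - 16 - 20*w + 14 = 0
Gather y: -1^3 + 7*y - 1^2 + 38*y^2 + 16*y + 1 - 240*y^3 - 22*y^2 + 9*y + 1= -240*y^3 + 16*y^2 + 32*y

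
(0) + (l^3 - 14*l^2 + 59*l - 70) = l^3 - 14*l^2 + 59*l - 70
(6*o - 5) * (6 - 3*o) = -18*o^2 + 51*o - 30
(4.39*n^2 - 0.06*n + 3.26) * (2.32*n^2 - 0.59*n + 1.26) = 10.1848*n^4 - 2.7293*n^3 + 13.13*n^2 - 1.999*n + 4.1076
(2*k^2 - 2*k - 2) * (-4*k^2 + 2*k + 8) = -8*k^4 + 12*k^3 + 20*k^2 - 20*k - 16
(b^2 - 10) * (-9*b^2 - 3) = -9*b^4 + 87*b^2 + 30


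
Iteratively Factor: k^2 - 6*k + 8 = (k - 2)*(k - 4)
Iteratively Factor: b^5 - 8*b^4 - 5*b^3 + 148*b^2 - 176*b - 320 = (b - 4)*(b^4 - 4*b^3 - 21*b^2 + 64*b + 80) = (b - 5)*(b - 4)*(b^3 + b^2 - 16*b - 16) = (b - 5)*(b - 4)^2*(b^2 + 5*b + 4) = (b - 5)*(b - 4)^2*(b + 1)*(b + 4)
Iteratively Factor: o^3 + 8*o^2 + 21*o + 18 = (o + 2)*(o^2 + 6*o + 9) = (o + 2)*(o + 3)*(o + 3)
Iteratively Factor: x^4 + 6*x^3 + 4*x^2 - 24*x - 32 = (x - 2)*(x^3 + 8*x^2 + 20*x + 16) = (x - 2)*(x + 4)*(x^2 + 4*x + 4) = (x - 2)*(x + 2)*(x + 4)*(x + 2)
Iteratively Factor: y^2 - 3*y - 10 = (y - 5)*(y + 2)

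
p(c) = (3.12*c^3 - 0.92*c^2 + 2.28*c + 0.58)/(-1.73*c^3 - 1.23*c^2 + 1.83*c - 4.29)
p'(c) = (5.19*c^2 + 2.46*c - 1.83)*(3.12*c^3 - 0.92*c^2 + 2.28*c + 0.58)/(-1.73*c^3 - 1.23*c^2 + 1.83*c - 4.29)^2 + (9.36*c^2 - 1.84*c + 2.28)/(-1.73*c^3 - 1.23*c^2 + 1.83*c - 4.29) = (-5.4292*c^4 + 19.308*c^3 - 36.0234*c^2 + 9.3204*c - 10.8426)/(2.9929*c^6 + 4.2558*c^5 - 4.8189*c^4 + 10.3416*c^3 + 13.9023*c^2 - 15.7014*c + 18.4041)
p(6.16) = -1.60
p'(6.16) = -0.02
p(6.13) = -1.60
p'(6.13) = -0.02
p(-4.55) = -2.58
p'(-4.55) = -0.32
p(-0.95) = 0.90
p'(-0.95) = -2.29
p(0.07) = -0.18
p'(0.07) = -0.60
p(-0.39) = 0.12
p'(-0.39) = -0.82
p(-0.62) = 0.35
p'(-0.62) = -1.19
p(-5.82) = -2.32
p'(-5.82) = -0.14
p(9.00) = -1.65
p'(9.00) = -0.01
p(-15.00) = -1.95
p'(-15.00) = -0.01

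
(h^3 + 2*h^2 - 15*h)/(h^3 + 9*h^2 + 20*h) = (h - 3)/(h + 4)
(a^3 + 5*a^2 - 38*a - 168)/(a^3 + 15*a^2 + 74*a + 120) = (a^2 + a - 42)/(a^2 + 11*a + 30)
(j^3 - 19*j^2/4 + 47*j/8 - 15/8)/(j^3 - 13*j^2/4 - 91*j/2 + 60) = (2*j^2 - 7*j + 3)/(2*(j^2 - 2*j - 48))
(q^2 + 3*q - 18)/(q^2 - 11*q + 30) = (q^2 + 3*q - 18)/(q^2 - 11*q + 30)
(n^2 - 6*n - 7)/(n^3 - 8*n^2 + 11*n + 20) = (n - 7)/(n^2 - 9*n + 20)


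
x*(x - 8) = x^2 - 8*x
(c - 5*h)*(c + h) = c^2 - 4*c*h - 5*h^2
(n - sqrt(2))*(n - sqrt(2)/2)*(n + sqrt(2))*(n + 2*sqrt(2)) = n^4 + 3*sqrt(2)*n^3/2 - 4*n^2 - 3*sqrt(2)*n + 4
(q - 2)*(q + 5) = q^2 + 3*q - 10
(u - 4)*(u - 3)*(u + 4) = u^3 - 3*u^2 - 16*u + 48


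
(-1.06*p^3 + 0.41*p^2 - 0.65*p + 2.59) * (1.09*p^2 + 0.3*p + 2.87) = -1.1554*p^5 + 0.1289*p^4 - 3.6277*p^3 + 3.8048*p^2 - 1.0885*p + 7.4333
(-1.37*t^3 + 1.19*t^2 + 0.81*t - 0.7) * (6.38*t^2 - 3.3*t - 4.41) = -8.7406*t^5 + 12.1132*t^4 + 7.2825*t^3 - 12.3869*t^2 - 1.2621*t + 3.087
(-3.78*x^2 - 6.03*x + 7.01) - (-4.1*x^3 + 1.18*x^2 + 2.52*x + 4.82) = 4.1*x^3 - 4.96*x^2 - 8.55*x + 2.19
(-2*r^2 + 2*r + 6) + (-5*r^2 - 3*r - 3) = -7*r^2 - r + 3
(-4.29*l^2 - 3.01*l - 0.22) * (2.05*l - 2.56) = -8.7945*l^3 + 4.8119*l^2 + 7.2546*l + 0.5632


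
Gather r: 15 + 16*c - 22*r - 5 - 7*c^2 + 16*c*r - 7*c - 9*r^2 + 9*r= -7*c^2 + 9*c - 9*r^2 + r*(16*c - 13) + 10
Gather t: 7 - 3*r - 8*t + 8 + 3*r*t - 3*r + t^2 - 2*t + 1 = -6*r + t^2 + t*(3*r - 10) + 16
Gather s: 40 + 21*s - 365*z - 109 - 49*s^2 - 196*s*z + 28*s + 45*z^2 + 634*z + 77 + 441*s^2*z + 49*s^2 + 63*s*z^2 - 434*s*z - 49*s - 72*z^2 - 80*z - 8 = 441*s^2*z + s*(63*z^2 - 630*z) - 27*z^2 + 189*z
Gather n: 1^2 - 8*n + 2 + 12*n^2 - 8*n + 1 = 12*n^2 - 16*n + 4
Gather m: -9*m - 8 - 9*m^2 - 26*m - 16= -9*m^2 - 35*m - 24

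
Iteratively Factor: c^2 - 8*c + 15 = (c - 3)*(c - 5)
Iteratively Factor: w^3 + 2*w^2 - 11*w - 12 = (w - 3)*(w^2 + 5*w + 4) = (w - 3)*(w + 1)*(w + 4)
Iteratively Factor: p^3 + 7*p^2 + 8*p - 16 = (p + 4)*(p^2 + 3*p - 4) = (p - 1)*(p + 4)*(p + 4)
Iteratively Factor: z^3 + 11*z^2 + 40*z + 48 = (z + 4)*(z^2 + 7*z + 12) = (z + 4)^2*(z + 3)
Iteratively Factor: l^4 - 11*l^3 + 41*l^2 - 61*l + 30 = (l - 3)*(l^3 - 8*l^2 + 17*l - 10) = (l - 5)*(l - 3)*(l^2 - 3*l + 2) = (l - 5)*(l - 3)*(l - 2)*(l - 1)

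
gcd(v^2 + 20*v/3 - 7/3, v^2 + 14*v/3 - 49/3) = v + 7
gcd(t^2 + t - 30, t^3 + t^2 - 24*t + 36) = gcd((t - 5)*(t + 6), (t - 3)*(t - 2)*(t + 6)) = t + 6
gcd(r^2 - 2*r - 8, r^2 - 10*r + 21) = 1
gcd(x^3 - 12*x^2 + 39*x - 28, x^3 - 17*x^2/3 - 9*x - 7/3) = x - 7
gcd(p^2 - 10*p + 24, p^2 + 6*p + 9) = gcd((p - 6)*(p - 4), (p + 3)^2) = 1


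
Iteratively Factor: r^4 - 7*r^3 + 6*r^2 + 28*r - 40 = (r + 2)*(r^3 - 9*r^2 + 24*r - 20) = (r - 2)*(r + 2)*(r^2 - 7*r + 10) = (r - 5)*(r - 2)*(r + 2)*(r - 2)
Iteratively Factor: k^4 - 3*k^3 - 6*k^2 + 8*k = (k + 2)*(k^3 - 5*k^2 + 4*k) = k*(k + 2)*(k^2 - 5*k + 4) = k*(k - 1)*(k + 2)*(k - 4)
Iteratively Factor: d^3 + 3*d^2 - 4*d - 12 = (d + 3)*(d^2 - 4) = (d + 2)*(d + 3)*(d - 2)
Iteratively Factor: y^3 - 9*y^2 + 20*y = (y - 5)*(y^2 - 4*y) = y*(y - 5)*(y - 4)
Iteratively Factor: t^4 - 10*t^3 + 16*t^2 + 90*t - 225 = (t + 3)*(t^3 - 13*t^2 + 55*t - 75) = (t - 5)*(t + 3)*(t^2 - 8*t + 15) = (t - 5)*(t - 3)*(t + 3)*(t - 5)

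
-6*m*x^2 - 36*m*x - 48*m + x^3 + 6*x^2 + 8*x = (-6*m + x)*(x + 2)*(x + 4)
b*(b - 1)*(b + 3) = b^3 + 2*b^2 - 3*b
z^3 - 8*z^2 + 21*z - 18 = (z - 3)^2*(z - 2)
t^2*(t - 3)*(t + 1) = t^4 - 2*t^3 - 3*t^2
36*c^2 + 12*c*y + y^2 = (6*c + y)^2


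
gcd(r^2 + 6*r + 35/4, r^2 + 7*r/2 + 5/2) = r + 5/2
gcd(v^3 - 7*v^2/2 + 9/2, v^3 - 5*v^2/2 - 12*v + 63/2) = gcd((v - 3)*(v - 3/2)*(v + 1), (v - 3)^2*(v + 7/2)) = v - 3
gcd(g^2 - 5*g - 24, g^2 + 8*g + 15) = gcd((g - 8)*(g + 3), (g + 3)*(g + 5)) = g + 3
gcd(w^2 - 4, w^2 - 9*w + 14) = w - 2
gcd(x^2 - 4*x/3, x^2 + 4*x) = x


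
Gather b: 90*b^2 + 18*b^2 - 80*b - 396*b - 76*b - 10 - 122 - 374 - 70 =108*b^2 - 552*b - 576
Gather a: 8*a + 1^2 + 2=8*a + 3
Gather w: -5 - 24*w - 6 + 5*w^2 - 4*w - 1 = 5*w^2 - 28*w - 12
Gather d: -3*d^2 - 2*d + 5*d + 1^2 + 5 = -3*d^2 + 3*d + 6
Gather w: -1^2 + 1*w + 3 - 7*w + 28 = 30 - 6*w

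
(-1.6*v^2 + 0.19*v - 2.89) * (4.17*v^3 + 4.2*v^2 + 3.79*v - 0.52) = -6.672*v^5 - 5.9277*v^4 - 17.3173*v^3 - 10.5859*v^2 - 11.0519*v + 1.5028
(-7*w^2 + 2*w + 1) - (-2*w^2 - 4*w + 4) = -5*w^2 + 6*w - 3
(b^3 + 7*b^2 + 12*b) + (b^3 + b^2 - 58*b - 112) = 2*b^3 + 8*b^2 - 46*b - 112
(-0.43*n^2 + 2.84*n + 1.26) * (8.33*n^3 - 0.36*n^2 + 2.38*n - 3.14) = -3.5819*n^5 + 23.812*n^4 + 8.45*n^3 + 7.6558*n^2 - 5.9188*n - 3.9564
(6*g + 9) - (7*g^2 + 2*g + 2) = -7*g^2 + 4*g + 7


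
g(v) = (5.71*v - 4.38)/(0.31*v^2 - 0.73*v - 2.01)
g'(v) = (0.73 - 0.62*v)*(5.71*v - 4.38)/(0.31*v^2 - 0.73*v - 2.01)^2 + 5.71/(0.31*v^2 - 0.73*v - 2.01)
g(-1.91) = -29.67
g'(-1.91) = -99.15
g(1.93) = -2.93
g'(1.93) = -3.13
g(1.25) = -1.13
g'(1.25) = -2.36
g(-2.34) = -12.71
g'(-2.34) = -15.77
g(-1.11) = 13.11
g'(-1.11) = -29.71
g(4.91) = 12.59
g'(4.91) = -12.46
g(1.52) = -1.79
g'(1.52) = -2.53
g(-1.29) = 21.26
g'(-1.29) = -69.22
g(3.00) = -9.04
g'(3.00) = -11.30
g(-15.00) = -1.14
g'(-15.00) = -0.07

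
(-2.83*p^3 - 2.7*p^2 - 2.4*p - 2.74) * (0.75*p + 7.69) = -2.1225*p^4 - 23.7877*p^3 - 22.563*p^2 - 20.511*p - 21.0706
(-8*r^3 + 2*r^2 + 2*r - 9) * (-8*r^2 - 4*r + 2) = 64*r^5 + 16*r^4 - 40*r^3 + 68*r^2 + 40*r - 18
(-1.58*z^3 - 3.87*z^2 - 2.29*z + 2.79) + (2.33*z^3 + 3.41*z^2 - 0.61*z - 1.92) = 0.75*z^3 - 0.46*z^2 - 2.9*z + 0.87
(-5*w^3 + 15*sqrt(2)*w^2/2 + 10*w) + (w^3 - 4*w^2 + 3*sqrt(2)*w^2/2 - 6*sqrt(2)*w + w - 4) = -4*w^3 - 4*w^2 + 9*sqrt(2)*w^2 - 6*sqrt(2)*w + 11*w - 4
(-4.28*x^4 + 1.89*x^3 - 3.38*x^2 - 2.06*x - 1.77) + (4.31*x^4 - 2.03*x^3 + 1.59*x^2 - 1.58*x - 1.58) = 0.0299999999999994*x^4 - 0.14*x^3 - 1.79*x^2 - 3.64*x - 3.35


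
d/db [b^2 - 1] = 2*b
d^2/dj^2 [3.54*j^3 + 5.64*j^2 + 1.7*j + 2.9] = 21.24*j + 11.28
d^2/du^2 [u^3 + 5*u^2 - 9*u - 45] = 6*u + 10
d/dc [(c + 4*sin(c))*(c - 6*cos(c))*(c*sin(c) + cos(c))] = c*(c + 4*sin(c))*(c - 6*cos(c))*cos(c) + (c + 4*sin(c))*(c*sin(c) + cos(c))*(6*sin(c) + 1) + (c - 6*cos(c))*(c*sin(c) + cos(c))*(4*cos(c) + 1)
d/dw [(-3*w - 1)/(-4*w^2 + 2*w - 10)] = (-3*w^2 - 2*w + 8)/(4*w^4 - 4*w^3 + 21*w^2 - 10*w + 25)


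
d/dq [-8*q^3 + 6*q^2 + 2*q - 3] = -24*q^2 + 12*q + 2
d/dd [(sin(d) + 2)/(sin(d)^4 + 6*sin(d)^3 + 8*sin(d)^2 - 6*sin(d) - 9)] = (-3*sin(d)^3 - 11*sin(d)^2 - 11*sin(d) + 1)/((sin(d) + 3)^3*cos(d)^3)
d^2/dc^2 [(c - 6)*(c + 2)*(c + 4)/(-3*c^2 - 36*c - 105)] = 2*(-27*c^3 - 372*c^2 - 1629*c - 2176)/(c^6 + 36*c^5 + 537*c^4 + 4248*c^3 + 18795*c^2 + 44100*c + 42875)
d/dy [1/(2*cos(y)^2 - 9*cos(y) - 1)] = (4*cos(y) - 9)*sin(y)/(9*cos(y) - cos(2*y))^2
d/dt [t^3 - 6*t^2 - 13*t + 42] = 3*t^2 - 12*t - 13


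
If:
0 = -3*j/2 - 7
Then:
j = -14/3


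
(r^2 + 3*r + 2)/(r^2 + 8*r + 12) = (r + 1)/(r + 6)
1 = 1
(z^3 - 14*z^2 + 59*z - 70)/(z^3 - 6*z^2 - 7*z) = (z^2 - 7*z + 10)/(z*(z + 1))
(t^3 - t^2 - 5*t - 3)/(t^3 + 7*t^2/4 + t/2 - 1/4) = 4*(t - 3)/(4*t - 1)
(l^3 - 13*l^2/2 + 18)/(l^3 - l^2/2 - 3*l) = (l - 6)/l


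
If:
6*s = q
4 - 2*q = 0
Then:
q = 2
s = 1/3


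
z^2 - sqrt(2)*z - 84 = (z - 7*sqrt(2))*(z + 6*sqrt(2))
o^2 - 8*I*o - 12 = (o - 6*I)*(o - 2*I)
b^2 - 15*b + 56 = (b - 8)*(b - 7)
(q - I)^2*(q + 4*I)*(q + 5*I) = q^4 + 7*I*q^3 - 3*q^2 + 31*I*q + 20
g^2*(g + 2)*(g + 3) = g^4 + 5*g^3 + 6*g^2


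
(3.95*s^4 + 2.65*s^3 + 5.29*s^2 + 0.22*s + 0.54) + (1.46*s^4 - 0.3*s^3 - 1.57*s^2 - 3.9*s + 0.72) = 5.41*s^4 + 2.35*s^3 + 3.72*s^2 - 3.68*s + 1.26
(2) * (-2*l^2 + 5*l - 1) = -4*l^2 + 10*l - 2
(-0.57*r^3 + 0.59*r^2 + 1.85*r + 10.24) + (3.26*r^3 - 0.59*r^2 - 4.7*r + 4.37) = 2.69*r^3 - 2.85*r + 14.61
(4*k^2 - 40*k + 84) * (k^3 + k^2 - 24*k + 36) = 4*k^5 - 36*k^4 - 52*k^3 + 1188*k^2 - 3456*k + 3024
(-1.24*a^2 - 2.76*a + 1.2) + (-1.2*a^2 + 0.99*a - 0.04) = -2.44*a^2 - 1.77*a + 1.16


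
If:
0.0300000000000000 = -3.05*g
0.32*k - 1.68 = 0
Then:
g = -0.01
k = 5.25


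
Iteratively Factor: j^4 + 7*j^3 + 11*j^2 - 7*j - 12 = (j - 1)*(j^3 + 8*j^2 + 19*j + 12) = (j - 1)*(j + 3)*(j^2 + 5*j + 4) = (j - 1)*(j + 1)*(j + 3)*(j + 4)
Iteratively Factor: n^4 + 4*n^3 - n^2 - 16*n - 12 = (n - 2)*(n^3 + 6*n^2 + 11*n + 6) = (n - 2)*(n + 1)*(n^2 + 5*n + 6) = (n - 2)*(n + 1)*(n + 2)*(n + 3)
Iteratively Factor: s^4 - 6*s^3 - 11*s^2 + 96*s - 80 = (s - 1)*(s^3 - 5*s^2 - 16*s + 80) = (s - 4)*(s - 1)*(s^2 - s - 20) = (s - 5)*(s - 4)*(s - 1)*(s + 4)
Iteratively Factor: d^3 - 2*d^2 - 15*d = (d)*(d^2 - 2*d - 15) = d*(d - 5)*(d + 3)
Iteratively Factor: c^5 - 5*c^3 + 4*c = (c + 1)*(c^4 - c^3 - 4*c^2 + 4*c) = (c - 2)*(c + 1)*(c^3 + c^2 - 2*c) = c*(c - 2)*(c + 1)*(c^2 + c - 2) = c*(c - 2)*(c - 1)*(c + 1)*(c + 2)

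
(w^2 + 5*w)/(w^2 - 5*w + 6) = w*(w + 5)/(w^2 - 5*w + 6)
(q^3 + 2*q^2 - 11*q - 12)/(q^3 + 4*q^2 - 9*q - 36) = (q + 1)/(q + 3)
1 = 1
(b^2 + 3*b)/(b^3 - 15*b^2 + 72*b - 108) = b*(b + 3)/(b^3 - 15*b^2 + 72*b - 108)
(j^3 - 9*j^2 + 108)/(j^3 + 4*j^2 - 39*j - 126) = (j - 6)/(j + 7)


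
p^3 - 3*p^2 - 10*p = p*(p - 5)*(p + 2)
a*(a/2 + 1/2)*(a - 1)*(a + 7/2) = a^4/2 + 7*a^3/4 - a^2/2 - 7*a/4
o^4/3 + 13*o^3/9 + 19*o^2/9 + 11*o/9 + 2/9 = (o/3 + 1/3)*(o + 1/3)*(o + 1)*(o + 2)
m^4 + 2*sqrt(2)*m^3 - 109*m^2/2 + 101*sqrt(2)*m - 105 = (m - 5*sqrt(2)/2)*(m - 3*sqrt(2)/2)*(m - sqrt(2))*(m + 7*sqrt(2))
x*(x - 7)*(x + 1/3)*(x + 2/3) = x^4 - 6*x^3 - 61*x^2/9 - 14*x/9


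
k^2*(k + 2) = k^3 + 2*k^2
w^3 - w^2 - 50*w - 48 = (w - 8)*(w + 1)*(w + 6)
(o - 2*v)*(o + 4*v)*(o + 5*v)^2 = o^4 + 12*o^3*v + 37*o^2*v^2 - 30*o*v^3 - 200*v^4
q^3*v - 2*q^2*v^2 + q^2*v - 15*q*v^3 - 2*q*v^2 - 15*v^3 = (q - 5*v)*(q + 3*v)*(q*v + v)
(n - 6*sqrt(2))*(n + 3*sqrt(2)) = n^2 - 3*sqrt(2)*n - 36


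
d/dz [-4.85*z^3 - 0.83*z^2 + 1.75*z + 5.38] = -14.55*z^2 - 1.66*z + 1.75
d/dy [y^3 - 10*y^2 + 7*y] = 3*y^2 - 20*y + 7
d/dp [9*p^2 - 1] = 18*p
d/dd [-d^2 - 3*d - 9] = -2*d - 3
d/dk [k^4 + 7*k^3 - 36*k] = 4*k^3 + 21*k^2 - 36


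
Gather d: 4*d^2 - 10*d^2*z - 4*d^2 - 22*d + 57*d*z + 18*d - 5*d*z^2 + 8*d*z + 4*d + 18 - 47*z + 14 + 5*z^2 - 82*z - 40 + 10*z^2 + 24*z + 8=-10*d^2*z + d*(-5*z^2 + 65*z) + 15*z^2 - 105*z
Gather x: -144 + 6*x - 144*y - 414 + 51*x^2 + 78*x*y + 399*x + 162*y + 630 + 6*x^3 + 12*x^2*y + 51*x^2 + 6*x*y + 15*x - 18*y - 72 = 6*x^3 + x^2*(12*y + 102) + x*(84*y + 420)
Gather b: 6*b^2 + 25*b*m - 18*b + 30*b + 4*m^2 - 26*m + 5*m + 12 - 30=6*b^2 + b*(25*m + 12) + 4*m^2 - 21*m - 18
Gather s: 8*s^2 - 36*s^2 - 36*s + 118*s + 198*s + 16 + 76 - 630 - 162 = -28*s^2 + 280*s - 700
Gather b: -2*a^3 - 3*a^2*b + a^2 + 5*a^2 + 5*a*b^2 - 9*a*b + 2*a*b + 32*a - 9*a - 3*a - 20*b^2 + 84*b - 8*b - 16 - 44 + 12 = -2*a^3 + 6*a^2 + 20*a + b^2*(5*a - 20) + b*(-3*a^2 - 7*a + 76) - 48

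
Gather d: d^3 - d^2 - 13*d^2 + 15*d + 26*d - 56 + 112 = d^3 - 14*d^2 + 41*d + 56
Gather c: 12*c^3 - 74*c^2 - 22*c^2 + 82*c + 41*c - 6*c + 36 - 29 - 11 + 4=12*c^3 - 96*c^2 + 117*c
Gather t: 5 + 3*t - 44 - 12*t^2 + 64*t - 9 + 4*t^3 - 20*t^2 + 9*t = 4*t^3 - 32*t^2 + 76*t - 48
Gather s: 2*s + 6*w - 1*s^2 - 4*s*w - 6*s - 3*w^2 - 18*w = -s^2 + s*(-4*w - 4) - 3*w^2 - 12*w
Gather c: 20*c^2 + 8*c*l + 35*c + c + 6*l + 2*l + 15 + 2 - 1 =20*c^2 + c*(8*l + 36) + 8*l + 16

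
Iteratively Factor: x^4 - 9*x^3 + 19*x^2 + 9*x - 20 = (x - 1)*(x^3 - 8*x^2 + 11*x + 20) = (x - 5)*(x - 1)*(x^2 - 3*x - 4) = (x - 5)*(x - 1)*(x + 1)*(x - 4)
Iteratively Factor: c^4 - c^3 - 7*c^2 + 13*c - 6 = (c + 3)*(c^3 - 4*c^2 + 5*c - 2) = (c - 2)*(c + 3)*(c^2 - 2*c + 1) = (c - 2)*(c - 1)*(c + 3)*(c - 1)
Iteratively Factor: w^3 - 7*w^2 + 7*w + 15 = (w + 1)*(w^2 - 8*w + 15) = (w - 5)*(w + 1)*(w - 3)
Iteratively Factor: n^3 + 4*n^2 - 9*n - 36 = (n - 3)*(n^2 + 7*n + 12) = (n - 3)*(n + 3)*(n + 4)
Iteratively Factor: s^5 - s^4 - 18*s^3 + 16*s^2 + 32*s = (s + 1)*(s^4 - 2*s^3 - 16*s^2 + 32*s) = (s - 4)*(s + 1)*(s^3 + 2*s^2 - 8*s) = s*(s - 4)*(s + 1)*(s^2 + 2*s - 8) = s*(s - 4)*(s - 2)*(s + 1)*(s + 4)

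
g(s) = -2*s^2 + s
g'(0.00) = 1.00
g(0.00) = 0.00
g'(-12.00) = 49.00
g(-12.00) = -300.00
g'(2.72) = -9.88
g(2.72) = -12.08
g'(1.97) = -6.88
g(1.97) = -5.79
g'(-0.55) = 3.20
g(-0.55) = -1.16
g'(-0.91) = 4.64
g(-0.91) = -2.57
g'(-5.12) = 21.48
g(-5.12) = -57.55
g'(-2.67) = 11.68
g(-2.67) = -16.93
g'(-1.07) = 5.28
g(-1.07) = -3.36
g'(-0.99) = 4.96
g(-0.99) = -2.95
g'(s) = 1 - 4*s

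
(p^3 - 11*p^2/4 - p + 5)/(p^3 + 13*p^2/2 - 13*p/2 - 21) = (4*p^2 - 3*p - 10)/(2*(2*p^2 + 17*p + 21))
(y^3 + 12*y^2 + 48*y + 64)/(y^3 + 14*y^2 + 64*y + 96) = (y + 4)/(y + 6)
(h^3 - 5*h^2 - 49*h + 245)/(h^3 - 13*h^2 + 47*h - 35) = (h + 7)/(h - 1)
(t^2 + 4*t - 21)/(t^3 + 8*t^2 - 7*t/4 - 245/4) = 4*(t - 3)/(4*t^2 + 4*t - 35)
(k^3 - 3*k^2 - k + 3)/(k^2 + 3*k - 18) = (k^2 - 1)/(k + 6)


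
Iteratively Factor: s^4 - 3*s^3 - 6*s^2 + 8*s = (s)*(s^3 - 3*s^2 - 6*s + 8) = s*(s - 1)*(s^2 - 2*s - 8) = s*(s - 1)*(s + 2)*(s - 4)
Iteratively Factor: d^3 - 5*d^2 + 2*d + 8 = (d + 1)*(d^2 - 6*d + 8) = (d - 4)*(d + 1)*(d - 2)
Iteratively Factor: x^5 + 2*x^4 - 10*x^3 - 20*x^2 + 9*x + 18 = (x + 2)*(x^4 - 10*x^2 + 9) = (x - 1)*(x + 2)*(x^3 + x^2 - 9*x - 9) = (x - 1)*(x + 2)*(x + 3)*(x^2 - 2*x - 3) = (x - 1)*(x + 1)*(x + 2)*(x + 3)*(x - 3)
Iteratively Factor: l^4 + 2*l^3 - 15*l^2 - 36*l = (l)*(l^3 + 2*l^2 - 15*l - 36) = l*(l + 3)*(l^2 - l - 12) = l*(l - 4)*(l + 3)*(l + 3)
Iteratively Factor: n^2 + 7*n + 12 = (n + 3)*(n + 4)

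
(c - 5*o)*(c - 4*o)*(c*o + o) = c^3*o - 9*c^2*o^2 + c^2*o + 20*c*o^3 - 9*c*o^2 + 20*o^3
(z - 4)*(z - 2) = z^2 - 6*z + 8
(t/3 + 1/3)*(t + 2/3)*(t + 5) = t^3/3 + 20*t^2/9 + 3*t + 10/9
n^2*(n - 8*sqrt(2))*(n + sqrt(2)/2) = n^4 - 15*sqrt(2)*n^3/2 - 8*n^2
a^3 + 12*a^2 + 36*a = a*(a + 6)^2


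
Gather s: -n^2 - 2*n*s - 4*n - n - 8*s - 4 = -n^2 - 5*n + s*(-2*n - 8) - 4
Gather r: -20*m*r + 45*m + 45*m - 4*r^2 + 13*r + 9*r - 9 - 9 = 90*m - 4*r^2 + r*(22 - 20*m) - 18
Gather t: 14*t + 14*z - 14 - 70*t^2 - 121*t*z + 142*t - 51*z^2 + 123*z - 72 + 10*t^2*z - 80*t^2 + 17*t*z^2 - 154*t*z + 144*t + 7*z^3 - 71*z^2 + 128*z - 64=t^2*(10*z - 150) + t*(17*z^2 - 275*z + 300) + 7*z^3 - 122*z^2 + 265*z - 150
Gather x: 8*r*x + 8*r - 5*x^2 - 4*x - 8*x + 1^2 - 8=8*r - 5*x^2 + x*(8*r - 12) - 7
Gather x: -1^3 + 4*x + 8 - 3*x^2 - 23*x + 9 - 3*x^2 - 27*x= -6*x^2 - 46*x + 16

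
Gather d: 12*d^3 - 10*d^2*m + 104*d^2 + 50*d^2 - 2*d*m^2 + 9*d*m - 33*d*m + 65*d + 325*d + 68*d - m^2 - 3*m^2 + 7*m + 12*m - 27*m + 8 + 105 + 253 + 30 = 12*d^3 + d^2*(154 - 10*m) + d*(-2*m^2 - 24*m + 458) - 4*m^2 - 8*m + 396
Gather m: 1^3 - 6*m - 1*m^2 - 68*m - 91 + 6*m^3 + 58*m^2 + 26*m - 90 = 6*m^3 + 57*m^2 - 48*m - 180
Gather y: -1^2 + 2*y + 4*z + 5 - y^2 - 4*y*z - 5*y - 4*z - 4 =-y^2 + y*(-4*z - 3)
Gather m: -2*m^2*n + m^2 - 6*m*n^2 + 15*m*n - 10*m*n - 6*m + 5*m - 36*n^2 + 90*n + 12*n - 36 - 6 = m^2*(1 - 2*n) + m*(-6*n^2 + 5*n - 1) - 36*n^2 + 102*n - 42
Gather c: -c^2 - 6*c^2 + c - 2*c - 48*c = -7*c^2 - 49*c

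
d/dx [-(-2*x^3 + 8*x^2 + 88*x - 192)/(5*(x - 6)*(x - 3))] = 2*(x^4 - 18*x^3 + 134*x^2 - 336*x + 72)/(5*(x^4 - 18*x^3 + 117*x^2 - 324*x + 324))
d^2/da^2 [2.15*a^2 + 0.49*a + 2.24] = 4.30000000000000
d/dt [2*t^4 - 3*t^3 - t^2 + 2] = t*(8*t^2 - 9*t - 2)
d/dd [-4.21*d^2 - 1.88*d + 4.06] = -8.42*d - 1.88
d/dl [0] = 0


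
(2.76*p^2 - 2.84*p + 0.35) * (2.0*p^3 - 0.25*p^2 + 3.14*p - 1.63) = 5.52*p^5 - 6.37*p^4 + 10.0764*p^3 - 13.5039*p^2 + 5.7282*p - 0.5705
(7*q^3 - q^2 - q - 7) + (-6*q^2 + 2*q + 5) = 7*q^3 - 7*q^2 + q - 2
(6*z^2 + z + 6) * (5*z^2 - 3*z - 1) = 30*z^4 - 13*z^3 + 21*z^2 - 19*z - 6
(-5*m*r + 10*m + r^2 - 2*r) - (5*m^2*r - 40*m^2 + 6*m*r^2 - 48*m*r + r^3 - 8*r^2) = -5*m^2*r + 40*m^2 - 6*m*r^2 + 43*m*r + 10*m - r^3 + 9*r^2 - 2*r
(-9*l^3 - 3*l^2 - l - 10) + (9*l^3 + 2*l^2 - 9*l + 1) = -l^2 - 10*l - 9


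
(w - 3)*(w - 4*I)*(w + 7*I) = w^3 - 3*w^2 + 3*I*w^2 + 28*w - 9*I*w - 84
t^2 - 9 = (t - 3)*(t + 3)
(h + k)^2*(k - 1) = h^2*k - h^2 + 2*h*k^2 - 2*h*k + k^3 - k^2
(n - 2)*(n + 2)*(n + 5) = n^3 + 5*n^2 - 4*n - 20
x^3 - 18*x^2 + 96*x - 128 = (x - 8)^2*(x - 2)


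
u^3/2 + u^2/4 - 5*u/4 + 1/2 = (u/2 + 1)*(u - 1)*(u - 1/2)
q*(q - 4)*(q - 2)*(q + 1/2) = q^4 - 11*q^3/2 + 5*q^2 + 4*q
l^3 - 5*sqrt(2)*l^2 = l^2*(l - 5*sqrt(2))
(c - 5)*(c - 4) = c^2 - 9*c + 20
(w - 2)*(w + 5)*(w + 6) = w^3 + 9*w^2 + 8*w - 60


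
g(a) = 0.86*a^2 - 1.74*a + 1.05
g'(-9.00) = -17.22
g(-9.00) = 86.37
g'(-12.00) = -22.38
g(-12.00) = 145.77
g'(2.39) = 2.37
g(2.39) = 1.80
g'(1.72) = 1.22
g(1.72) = 0.60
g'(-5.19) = -10.67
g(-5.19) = 33.25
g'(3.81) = 4.81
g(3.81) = 6.90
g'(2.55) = 2.65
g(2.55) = 2.21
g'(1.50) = 0.84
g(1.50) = 0.38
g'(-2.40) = -5.87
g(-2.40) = 10.18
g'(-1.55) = -4.41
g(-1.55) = 5.81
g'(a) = 1.72*a - 1.74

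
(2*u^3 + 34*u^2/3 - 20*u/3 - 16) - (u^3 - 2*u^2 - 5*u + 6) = u^3 + 40*u^2/3 - 5*u/3 - 22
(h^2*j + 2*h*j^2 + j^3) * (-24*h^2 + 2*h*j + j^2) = -24*h^4*j - 46*h^3*j^2 - 19*h^2*j^3 + 4*h*j^4 + j^5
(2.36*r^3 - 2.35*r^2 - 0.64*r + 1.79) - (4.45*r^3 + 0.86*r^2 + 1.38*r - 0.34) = -2.09*r^3 - 3.21*r^2 - 2.02*r + 2.13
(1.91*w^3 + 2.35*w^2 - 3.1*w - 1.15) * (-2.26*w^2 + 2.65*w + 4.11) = -4.3166*w^5 - 0.2495*w^4 + 21.0836*w^3 + 4.0425*w^2 - 15.7885*w - 4.7265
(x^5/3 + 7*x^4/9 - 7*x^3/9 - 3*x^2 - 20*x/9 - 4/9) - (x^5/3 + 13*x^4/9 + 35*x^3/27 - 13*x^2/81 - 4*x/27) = -2*x^4/3 - 56*x^3/27 - 230*x^2/81 - 56*x/27 - 4/9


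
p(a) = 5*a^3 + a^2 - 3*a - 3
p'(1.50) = 33.75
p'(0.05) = -2.86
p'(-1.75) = 39.44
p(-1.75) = -21.48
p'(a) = 15*a^2 + 2*a - 3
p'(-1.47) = 26.47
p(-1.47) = -12.31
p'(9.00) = 1230.00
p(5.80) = 988.80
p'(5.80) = 513.20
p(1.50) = 11.62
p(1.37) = 7.62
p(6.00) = 1095.00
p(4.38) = 423.18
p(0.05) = -3.15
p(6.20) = 1208.48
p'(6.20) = 586.00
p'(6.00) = 549.00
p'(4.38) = 293.53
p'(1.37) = 27.89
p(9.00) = 3696.00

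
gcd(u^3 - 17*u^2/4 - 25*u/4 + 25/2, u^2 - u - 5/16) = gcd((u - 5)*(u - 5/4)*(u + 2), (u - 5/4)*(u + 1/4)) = u - 5/4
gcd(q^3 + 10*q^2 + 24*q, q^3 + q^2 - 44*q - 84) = q + 6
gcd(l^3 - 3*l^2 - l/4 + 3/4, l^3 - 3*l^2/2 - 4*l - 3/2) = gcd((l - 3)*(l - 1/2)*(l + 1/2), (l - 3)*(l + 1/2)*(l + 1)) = l^2 - 5*l/2 - 3/2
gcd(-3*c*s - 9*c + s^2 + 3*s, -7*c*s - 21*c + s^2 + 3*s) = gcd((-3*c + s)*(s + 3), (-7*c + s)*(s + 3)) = s + 3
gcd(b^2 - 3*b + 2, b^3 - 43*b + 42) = b - 1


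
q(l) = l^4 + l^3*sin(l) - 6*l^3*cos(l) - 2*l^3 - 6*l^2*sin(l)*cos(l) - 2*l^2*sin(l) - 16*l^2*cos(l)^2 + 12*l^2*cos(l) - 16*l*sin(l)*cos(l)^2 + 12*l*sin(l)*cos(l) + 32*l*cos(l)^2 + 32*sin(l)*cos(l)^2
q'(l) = 6*l^3*sin(l) + l^3*cos(l) + 4*l^3 + 6*l^2*sin(l)^2 + 32*l^2*sin(l)*cos(l) - 9*l^2*sin(l) - 6*l^2*cos(l)^2 - 20*l^2*cos(l) - 6*l^2 + 32*l*sin(l)^2*cos(l) - 12*l*sin(l)^2 - 76*l*sin(l)*cos(l) - 4*l*sin(l) - 16*l*cos(l)^3 - 20*l*cos(l)^2 + 24*l*cos(l) - 64*sin(l)^2*cos(l) - 16*sin(l)*cos(l)^2 + 12*sin(l)*cos(l) + 32*cos(l)^3 + 32*cos(l)^2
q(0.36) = 18.58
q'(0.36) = 31.68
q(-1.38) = 23.14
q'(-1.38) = -32.29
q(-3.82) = -240.64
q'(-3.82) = -554.87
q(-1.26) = 17.33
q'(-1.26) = -62.24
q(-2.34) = -159.70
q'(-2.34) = 392.13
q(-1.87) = -13.13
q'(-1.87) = 200.91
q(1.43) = -0.73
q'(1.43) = -19.71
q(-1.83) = -5.53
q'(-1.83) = 178.78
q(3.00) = 34.99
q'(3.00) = 66.54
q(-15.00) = 39214.92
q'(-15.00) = 10099.19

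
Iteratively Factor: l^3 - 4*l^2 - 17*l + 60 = (l - 3)*(l^2 - l - 20) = (l - 3)*(l + 4)*(l - 5)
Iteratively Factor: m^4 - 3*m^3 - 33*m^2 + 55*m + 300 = (m + 4)*(m^3 - 7*m^2 - 5*m + 75) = (m + 3)*(m + 4)*(m^2 - 10*m + 25) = (m - 5)*(m + 3)*(m + 4)*(m - 5)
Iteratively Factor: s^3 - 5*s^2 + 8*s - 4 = (s - 1)*(s^2 - 4*s + 4) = (s - 2)*(s - 1)*(s - 2)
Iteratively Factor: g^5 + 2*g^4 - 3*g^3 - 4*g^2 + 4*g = (g + 2)*(g^4 - 3*g^2 + 2*g) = (g - 1)*(g + 2)*(g^3 + g^2 - 2*g) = (g - 1)^2*(g + 2)*(g^2 + 2*g) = (g - 1)^2*(g + 2)^2*(g)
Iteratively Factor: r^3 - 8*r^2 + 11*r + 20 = (r - 5)*(r^2 - 3*r - 4) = (r - 5)*(r - 4)*(r + 1)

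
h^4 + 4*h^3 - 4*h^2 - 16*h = h*(h - 2)*(h + 2)*(h + 4)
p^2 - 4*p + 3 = (p - 3)*(p - 1)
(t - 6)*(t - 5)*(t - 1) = t^3 - 12*t^2 + 41*t - 30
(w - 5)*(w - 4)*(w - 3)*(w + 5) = w^4 - 7*w^3 - 13*w^2 + 175*w - 300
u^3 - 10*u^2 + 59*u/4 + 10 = (u - 8)*(u - 5/2)*(u + 1/2)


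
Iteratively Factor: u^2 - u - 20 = (u - 5)*(u + 4)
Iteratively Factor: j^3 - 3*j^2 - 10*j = (j)*(j^2 - 3*j - 10) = j*(j + 2)*(j - 5)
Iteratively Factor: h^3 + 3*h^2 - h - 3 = (h + 3)*(h^2 - 1) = (h + 1)*(h + 3)*(h - 1)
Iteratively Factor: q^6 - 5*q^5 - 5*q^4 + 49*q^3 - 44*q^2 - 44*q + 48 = (q - 2)*(q^5 - 3*q^4 - 11*q^3 + 27*q^2 + 10*q - 24) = (q - 4)*(q - 2)*(q^4 + q^3 - 7*q^2 - q + 6) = (q - 4)*(q - 2)*(q + 3)*(q^3 - 2*q^2 - q + 2) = (q - 4)*(q - 2)*(q + 1)*(q + 3)*(q^2 - 3*q + 2) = (q - 4)*(q - 2)^2*(q + 1)*(q + 3)*(q - 1)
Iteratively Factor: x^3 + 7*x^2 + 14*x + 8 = (x + 4)*(x^2 + 3*x + 2) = (x + 1)*(x + 4)*(x + 2)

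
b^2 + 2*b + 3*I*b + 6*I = (b + 2)*(b + 3*I)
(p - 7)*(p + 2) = p^2 - 5*p - 14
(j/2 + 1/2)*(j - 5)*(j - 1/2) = j^3/2 - 9*j^2/4 - 3*j/2 + 5/4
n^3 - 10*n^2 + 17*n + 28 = (n - 7)*(n - 4)*(n + 1)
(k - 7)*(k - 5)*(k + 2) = k^3 - 10*k^2 + 11*k + 70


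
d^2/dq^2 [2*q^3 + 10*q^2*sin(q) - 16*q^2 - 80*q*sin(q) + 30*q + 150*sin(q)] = -10*q^2*sin(q) + 80*q*sin(q) + 40*q*cos(q) + 12*q - 130*sin(q) - 160*cos(q) - 32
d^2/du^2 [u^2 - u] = 2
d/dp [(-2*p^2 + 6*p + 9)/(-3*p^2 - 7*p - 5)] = (32*p^2 + 74*p + 33)/(9*p^4 + 42*p^3 + 79*p^2 + 70*p + 25)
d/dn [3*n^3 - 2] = 9*n^2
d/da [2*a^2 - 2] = 4*a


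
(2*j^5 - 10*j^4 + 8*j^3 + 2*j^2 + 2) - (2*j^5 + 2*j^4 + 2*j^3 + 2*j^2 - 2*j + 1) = -12*j^4 + 6*j^3 + 2*j + 1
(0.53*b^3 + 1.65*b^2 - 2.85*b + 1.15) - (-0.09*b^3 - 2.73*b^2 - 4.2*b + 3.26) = 0.62*b^3 + 4.38*b^2 + 1.35*b - 2.11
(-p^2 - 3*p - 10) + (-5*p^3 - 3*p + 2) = -5*p^3 - p^2 - 6*p - 8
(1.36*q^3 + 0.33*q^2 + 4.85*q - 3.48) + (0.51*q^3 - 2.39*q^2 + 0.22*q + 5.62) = 1.87*q^3 - 2.06*q^2 + 5.07*q + 2.14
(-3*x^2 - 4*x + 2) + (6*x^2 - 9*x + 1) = 3*x^2 - 13*x + 3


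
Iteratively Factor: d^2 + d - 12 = (d + 4)*(d - 3)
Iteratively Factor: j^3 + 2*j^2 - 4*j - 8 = (j + 2)*(j^2 - 4) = (j + 2)^2*(j - 2)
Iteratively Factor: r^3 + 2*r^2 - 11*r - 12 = (r + 4)*(r^2 - 2*r - 3) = (r + 1)*(r + 4)*(r - 3)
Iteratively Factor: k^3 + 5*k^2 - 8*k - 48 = (k + 4)*(k^2 + k - 12) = (k + 4)^2*(k - 3)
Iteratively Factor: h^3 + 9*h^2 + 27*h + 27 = (h + 3)*(h^2 + 6*h + 9) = (h + 3)^2*(h + 3)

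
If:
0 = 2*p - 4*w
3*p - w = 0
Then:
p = 0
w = 0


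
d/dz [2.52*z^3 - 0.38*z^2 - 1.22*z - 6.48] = 7.56*z^2 - 0.76*z - 1.22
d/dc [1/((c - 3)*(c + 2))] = (1 - 2*c)/(c^4 - 2*c^3 - 11*c^2 + 12*c + 36)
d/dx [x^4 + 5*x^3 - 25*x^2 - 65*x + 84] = 4*x^3 + 15*x^2 - 50*x - 65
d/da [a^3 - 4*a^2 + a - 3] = 3*a^2 - 8*a + 1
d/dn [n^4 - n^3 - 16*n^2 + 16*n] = 4*n^3 - 3*n^2 - 32*n + 16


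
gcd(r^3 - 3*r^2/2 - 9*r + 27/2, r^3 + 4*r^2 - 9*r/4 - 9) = r - 3/2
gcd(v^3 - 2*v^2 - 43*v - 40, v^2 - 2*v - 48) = v - 8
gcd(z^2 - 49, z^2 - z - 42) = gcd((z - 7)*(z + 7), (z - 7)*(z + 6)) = z - 7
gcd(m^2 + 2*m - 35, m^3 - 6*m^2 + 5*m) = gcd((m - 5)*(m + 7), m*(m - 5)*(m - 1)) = m - 5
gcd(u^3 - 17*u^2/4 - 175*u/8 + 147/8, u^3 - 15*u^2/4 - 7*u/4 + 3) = u - 3/4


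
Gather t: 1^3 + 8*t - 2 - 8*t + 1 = 0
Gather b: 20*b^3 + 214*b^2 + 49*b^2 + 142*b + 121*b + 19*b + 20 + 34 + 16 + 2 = 20*b^3 + 263*b^2 + 282*b + 72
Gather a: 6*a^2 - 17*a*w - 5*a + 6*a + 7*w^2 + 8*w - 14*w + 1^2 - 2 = 6*a^2 + a*(1 - 17*w) + 7*w^2 - 6*w - 1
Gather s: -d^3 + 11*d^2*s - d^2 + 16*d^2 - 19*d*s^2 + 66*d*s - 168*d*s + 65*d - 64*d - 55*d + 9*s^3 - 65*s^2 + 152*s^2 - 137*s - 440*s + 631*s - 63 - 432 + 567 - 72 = -d^3 + 15*d^2 - 54*d + 9*s^3 + s^2*(87 - 19*d) + s*(11*d^2 - 102*d + 54)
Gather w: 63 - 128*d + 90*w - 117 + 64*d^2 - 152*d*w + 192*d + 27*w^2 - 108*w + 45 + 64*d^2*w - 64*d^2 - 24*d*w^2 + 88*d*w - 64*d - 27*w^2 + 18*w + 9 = -24*d*w^2 + w*(64*d^2 - 64*d)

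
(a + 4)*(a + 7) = a^2 + 11*a + 28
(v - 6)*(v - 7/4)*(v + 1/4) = v^3 - 15*v^2/2 + 137*v/16 + 21/8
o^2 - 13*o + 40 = (o - 8)*(o - 5)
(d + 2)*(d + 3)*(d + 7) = d^3 + 12*d^2 + 41*d + 42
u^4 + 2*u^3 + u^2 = u^2*(u + 1)^2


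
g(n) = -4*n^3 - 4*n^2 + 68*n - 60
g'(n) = -12*n^2 - 8*n + 68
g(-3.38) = -181.08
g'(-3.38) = -42.05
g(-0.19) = -73.04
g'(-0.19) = 69.09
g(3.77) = -74.82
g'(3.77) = -132.71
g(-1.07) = -132.44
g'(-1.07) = 62.82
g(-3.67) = -165.71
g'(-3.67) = -64.27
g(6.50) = -885.50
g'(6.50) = -491.00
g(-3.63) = -168.22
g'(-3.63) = -61.08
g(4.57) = -214.56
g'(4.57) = -219.18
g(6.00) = -660.00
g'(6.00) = -412.00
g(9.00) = -2688.00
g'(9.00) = -976.00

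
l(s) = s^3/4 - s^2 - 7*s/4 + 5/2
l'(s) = 3*s^2/4 - 2*s - 7/4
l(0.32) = 1.85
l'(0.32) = -2.31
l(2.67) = -4.54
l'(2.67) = -1.74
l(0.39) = 1.68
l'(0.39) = -2.42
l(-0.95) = 3.05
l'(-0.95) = 0.83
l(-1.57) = 1.82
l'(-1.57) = 3.24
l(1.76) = -2.31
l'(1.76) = -2.95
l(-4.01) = -22.68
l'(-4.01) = 18.33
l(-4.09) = -24.18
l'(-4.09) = 18.98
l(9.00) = 88.00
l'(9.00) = 41.00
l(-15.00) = -1040.00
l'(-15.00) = 197.00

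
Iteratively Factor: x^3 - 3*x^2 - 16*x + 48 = (x - 3)*(x^2 - 16) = (x - 4)*(x - 3)*(x + 4)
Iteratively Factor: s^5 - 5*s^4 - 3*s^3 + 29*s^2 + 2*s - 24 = (s - 4)*(s^4 - s^3 - 7*s^2 + s + 6) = (s - 4)*(s + 2)*(s^3 - 3*s^2 - s + 3) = (s - 4)*(s + 1)*(s + 2)*(s^2 - 4*s + 3) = (s - 4)*(s - 1)*(s + 1)*(s + 2)*(s - 3)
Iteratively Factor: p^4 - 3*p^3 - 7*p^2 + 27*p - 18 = (p - 1)*(p^3 - 2*p^2 - 9*p + 18) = (p - 1)*(p + 3)*(p^2 - 5*p + 6) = (p - 3)*(p - 1)*(p + 3)*(p - 2)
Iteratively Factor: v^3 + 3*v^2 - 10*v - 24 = (v + 2)*(v^2 + v - 12) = (v - 3)*(v + 2)*(v + 4)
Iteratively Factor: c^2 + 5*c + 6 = (c + 2)*(c + 3)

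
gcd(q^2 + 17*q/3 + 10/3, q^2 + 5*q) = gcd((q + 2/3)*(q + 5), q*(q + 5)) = q + 5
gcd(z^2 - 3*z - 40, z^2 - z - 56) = z - 8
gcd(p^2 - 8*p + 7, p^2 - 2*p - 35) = p - 7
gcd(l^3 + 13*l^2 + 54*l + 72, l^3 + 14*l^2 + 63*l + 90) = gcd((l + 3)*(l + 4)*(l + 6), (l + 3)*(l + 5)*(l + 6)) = l^2 + 9*l + 18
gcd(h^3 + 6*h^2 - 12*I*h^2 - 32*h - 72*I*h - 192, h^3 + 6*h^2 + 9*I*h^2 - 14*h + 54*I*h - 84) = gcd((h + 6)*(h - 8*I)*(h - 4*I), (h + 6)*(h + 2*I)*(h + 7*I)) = h + 6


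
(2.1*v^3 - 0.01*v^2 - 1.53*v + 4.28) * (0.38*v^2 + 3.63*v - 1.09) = 0.798*v^5 + 7.6192*v^4 - 2.9067*v^3 - 3.9166*v^2 + 17.2041*v - 4.6652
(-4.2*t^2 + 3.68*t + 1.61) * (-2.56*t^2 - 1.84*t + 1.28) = 10.752*t^4 - 1.6928*t^3 - 16.2688*t^2 + 1.748*t + 2.0608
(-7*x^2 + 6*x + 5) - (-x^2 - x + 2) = -6*x^2 + 7*x + 3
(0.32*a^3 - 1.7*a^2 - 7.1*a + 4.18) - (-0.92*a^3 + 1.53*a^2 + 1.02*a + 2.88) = 1.24*a^3 - 3.23*a^2 - 8.12*a + 1.3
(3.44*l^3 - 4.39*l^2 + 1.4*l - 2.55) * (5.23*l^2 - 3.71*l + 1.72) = 17.9912*l^5 - 35.7221*l^4 + 29.5257*l^3 - 26.0813*l^2 + 11.8685*l - 4.386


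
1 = 1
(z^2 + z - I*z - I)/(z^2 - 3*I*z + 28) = (z^2 + z - I*z - I)/(z^2 - 3*I*z + 28)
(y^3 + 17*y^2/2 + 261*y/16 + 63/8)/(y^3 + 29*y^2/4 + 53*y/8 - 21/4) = (4*y + 3)/(2*(2*y - 1))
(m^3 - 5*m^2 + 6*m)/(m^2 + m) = (m^2 - 5*m + 6)/(m + 1)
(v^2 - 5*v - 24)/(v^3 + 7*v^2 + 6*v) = (v^2 - 5*v - 24)/(v*(v^2 + 7*v + 6))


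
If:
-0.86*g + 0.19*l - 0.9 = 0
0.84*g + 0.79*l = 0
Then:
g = -0.85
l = 0.90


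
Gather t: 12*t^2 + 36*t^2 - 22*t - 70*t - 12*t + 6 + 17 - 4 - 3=48*t^2 - 104*t + 16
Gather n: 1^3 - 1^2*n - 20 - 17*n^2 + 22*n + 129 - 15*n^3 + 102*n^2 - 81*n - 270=-15*n^3 + 85*n^2 - 60*n - 160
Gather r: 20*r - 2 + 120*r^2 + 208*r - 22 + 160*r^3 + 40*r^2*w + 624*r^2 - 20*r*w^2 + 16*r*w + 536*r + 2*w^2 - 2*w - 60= 160*r^3 + r^2*(40*w + 744) + r*(-20*w^2 + 16*w + 764) + 2*w^2 - 2*w - 84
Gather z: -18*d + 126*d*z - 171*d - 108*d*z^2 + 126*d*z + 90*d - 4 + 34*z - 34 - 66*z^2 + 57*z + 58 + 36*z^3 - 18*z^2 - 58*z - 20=-99*d + 36*z^3 + z^2*(-108*d - 84) + z*(252*d + 33)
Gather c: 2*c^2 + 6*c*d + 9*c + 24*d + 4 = 2*c^2 + c*(6*d + 9) + 24*d + 4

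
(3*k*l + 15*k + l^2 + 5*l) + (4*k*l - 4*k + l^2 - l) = 7*k*l + 11*k + 2*l^2 + 4*l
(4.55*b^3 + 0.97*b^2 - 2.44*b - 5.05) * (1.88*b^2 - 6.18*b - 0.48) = 8.554*b^5 - 26.2954*b^4 - 12.7658*b^3 + 5.1196*b^2 + 32.3802*b + 2.424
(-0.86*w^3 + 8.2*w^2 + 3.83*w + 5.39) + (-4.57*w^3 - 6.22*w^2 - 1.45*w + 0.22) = -5.43*w^3 + 1.98*w^2 + 2.38*w + 5.61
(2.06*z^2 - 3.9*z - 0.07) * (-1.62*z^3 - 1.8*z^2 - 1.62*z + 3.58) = -3.3372*z^5 + 2.61*z^4 + 3.7962*z^3 + 13.8188*z^2 - 13.8486*z - 0.2506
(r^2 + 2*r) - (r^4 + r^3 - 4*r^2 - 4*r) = -r^4 - r^3 + 5*r^2 + 6*r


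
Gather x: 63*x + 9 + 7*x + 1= 70*x + 10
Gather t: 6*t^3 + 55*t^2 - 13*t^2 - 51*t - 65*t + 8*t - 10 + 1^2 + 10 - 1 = 6*t^3 + 42*t^2 - 108*t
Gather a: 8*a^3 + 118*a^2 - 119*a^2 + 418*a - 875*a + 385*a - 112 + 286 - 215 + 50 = 8*a^3 - a^2 - 72*a + 9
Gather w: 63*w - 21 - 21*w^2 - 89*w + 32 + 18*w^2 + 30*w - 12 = -3*w^2 + 4*w - 1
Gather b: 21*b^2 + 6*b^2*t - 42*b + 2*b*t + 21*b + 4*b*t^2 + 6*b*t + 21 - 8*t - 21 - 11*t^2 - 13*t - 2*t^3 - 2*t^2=b^2*(6*t + 21) + b*(4*t^2 + 8*t - 21) - 2*t^3 - 13*t^2 - 21*t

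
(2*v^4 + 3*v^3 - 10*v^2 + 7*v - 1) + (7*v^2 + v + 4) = 2*v^4 + 3*v^3 - 3*v^2 + 8*v + 3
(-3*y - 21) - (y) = -4*y - 21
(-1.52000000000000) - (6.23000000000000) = -7.75000000000000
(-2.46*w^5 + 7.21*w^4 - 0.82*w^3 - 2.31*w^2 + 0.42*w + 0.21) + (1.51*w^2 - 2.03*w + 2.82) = -2.46*w^5 + 7.21*w^4 - 0.82*w^3 - 0.8*w^2 - 1.61*w + 3.03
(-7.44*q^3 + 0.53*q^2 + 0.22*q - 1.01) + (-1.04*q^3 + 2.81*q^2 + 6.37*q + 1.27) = -8.48*q^3 + 3.34*q^2 + 6.59*q + 0.26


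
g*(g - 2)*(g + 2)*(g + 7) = g^4 + 7*g^3 - 4*g^2 - 28*g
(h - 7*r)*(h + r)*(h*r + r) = h^3*r - 6*h^2*r^2 + h^2*r - 7*h*r^3 - 6*h*r^2 - 7*r^3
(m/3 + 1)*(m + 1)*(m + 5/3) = m^3/3 + 17*m^2/9 + 29*m/9 + 5/3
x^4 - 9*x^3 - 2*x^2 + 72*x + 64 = (x - 8)*(x - 4)*(x + 1)*(x + 2)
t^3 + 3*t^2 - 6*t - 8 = (t - 2)*(t + 1)*(t + 4)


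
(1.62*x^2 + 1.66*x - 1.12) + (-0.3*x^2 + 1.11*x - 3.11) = 1.32*x^2 + 2.77*x - 4.23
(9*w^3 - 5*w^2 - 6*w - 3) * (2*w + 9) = 18*w^4 + 71*w^3 - 57*w^2 - 60*w - 27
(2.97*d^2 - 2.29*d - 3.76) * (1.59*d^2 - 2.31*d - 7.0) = 4.7223*d^4 - 10.5018*d^3 - 21.4785*d^2 + 24.7156*d + 26.32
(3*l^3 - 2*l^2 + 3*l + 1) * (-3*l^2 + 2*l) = -9*l^5 + 12*l^4 - 13*l^3 + 3*l^2 + 2*l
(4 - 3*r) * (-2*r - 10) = 6*r^2 + 22*r - 40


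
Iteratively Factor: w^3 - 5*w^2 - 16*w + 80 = (w - 5)*(w^2 - 16) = (w - 5)*(w + 4)*(w - 4)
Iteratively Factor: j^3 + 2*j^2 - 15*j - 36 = (j + 3)*(j^2 - j - 12) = (j + 3)^2*(j - 4)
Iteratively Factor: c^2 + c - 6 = (c + 3)*(c - 2)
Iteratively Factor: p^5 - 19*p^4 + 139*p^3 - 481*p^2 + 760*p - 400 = (p - 4)*(p^4 - 15*p^3 + 79*p^2 - 165*p + 100) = (p - 5)*(p - 4)*(p^3 - 10*p^2 + 29*p - 20) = (p - 5)*(p - 4)*(p - 1)*(p^2 - 9*p + 20) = (p - 5)*(p - 4)^2*(p - 1)*(p - 5)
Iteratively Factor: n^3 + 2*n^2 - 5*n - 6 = (n + 3)*(n^2 - n - 2) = (n - 2)*(n + 3)*(n + 1)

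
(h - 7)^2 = h^2 - 14*h + 49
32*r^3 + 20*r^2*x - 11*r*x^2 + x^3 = (-8*r + x)*(-4*r + x)*(r + x)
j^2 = j^2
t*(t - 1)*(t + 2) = t^3 + t^2 - 2*t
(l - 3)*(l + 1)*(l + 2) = l^3 - 7*l - 6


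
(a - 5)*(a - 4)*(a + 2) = a^3 - 7*a^2 + 2*a + 40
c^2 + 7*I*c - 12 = (c + 3*I)*(c + 4*I)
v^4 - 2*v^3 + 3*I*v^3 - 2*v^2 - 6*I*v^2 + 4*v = v*(v - 2)*(v + I)*(v + 2*I)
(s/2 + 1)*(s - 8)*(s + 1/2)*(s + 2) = s^4/2 - 7*s^3/4 - 15*s^2 - 23*s - 8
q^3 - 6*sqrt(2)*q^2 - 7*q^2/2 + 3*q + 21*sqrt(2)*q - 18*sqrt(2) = (q - 2)*(q - 3/2)*(q - 6*sqrt(2))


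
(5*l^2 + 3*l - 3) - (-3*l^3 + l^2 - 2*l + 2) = 3*l^3 + 4*l^2 + 5*l - 5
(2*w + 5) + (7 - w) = w + 12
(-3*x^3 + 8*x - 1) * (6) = -18*x^3 + 48*x - 6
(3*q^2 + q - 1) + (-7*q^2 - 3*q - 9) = -4*q^2 - 2*q - 10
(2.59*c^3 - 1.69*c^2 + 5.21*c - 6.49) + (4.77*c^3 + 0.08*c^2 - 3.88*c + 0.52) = 7.36*c^3 - 1.61*c^2 + 1.33*c - 5.97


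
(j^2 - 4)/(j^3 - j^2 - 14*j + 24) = (j + 2)/(j^2 + j - 12)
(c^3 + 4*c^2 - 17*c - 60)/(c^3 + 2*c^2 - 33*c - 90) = (c - 4)/(c - 6)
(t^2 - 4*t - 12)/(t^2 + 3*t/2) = 2*(t^2 - 4*t - 12)/(t*(2*t + 3))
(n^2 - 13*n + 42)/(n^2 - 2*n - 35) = (n - 6)/(n + 5)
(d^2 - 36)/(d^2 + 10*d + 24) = (d - 6)/(d + 4)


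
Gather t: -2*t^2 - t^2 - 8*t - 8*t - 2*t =-3*t^2 - 18*t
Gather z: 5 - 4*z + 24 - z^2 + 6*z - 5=-z^2 + 2*z + 24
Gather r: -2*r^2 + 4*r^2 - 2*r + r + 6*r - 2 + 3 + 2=2*r^2 + 5*r + 3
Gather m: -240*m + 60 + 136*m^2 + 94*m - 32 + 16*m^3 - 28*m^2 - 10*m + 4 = 16*m^3 + 108*m^2 - 156*m + 32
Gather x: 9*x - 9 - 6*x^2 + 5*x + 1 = -6*x^2 + 14*x - 8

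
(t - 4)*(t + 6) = t^2 + 2*t - 24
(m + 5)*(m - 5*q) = m^2 - 5*m*q + 5*m - 25*q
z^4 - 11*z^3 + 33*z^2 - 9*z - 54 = (z - 6)*(z - 3)^2*(z + 1)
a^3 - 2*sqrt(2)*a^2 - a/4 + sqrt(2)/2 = (a - 1/2)*(a + 1/2)*(a - 2*sqrt(2))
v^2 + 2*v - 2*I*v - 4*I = (v + 2)*(v - 2*I)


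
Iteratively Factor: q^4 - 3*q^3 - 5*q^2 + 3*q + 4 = (q - 1)*(q^3 - 2*q^2 - 7*q - 4) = (q - 4)*(q - 1)*(q^2 + 2*q + 1) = (q - 4)*(q - 1)*(q + 1)*(q + 1)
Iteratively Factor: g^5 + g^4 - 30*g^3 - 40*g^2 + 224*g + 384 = (g - 4)*(g^4 + 5*g^3 - 10*g^2 - 80*g - 96) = (g - 4)*(g + 4)*(g^3 + g^2 - 14*g - 24) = (g - 4)^2*(g + 4)*(g^2 + 5*g + 6) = (g - 4)^2*(g + 2)*(g + 4)*(g + 3)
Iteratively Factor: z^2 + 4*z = (z)*(z + 4)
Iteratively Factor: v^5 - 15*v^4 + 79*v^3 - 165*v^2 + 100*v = (v)*(v^4 - 15*v^3 + 79*v^2 - 165*v + 100) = v*(v - 5)*(v^3 - 10*v^2 + 29*v - 20) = v*(v - 5)*(v - 4)*(v^2 - 6*v + 5) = v*(v - 5)*(v - 4)*(v - 1)*(v - 5)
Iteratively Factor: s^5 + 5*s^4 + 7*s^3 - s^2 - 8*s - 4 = (s + 1)*(s^4 + 4*s^3 + 3*s^2 - 4*s - 4) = (s - 1)*(s + 1)*(s^3 + 5*s^2 + 8*s + 4) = (s - 1)*(s + 1)*(s + 2)*(s^2 + 3*s + 2) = (s - 1)*(s + 1)*(s + 2)^2*(s + 1)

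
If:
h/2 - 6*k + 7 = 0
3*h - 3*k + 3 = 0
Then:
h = 2/11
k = 13/11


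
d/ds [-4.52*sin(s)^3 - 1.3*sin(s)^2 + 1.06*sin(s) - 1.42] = (-13.56*sin(s)^2 - 2.6*sin(s) + 1.06)*cos(s)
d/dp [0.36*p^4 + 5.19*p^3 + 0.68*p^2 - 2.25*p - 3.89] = 1.44*p^3 + 15.57*p^2 + 1.36*p - 2.25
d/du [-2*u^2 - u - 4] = -4*u - 1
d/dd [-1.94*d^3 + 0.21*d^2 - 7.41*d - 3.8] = -5.82*d^2 + 0.42*d - 7.41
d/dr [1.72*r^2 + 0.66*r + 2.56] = 3.44*r + 0.66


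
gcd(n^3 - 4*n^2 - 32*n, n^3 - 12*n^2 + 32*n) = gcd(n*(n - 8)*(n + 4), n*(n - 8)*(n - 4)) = n^2 - 8*n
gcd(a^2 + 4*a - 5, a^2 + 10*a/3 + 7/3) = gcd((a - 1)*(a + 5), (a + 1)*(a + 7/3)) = 1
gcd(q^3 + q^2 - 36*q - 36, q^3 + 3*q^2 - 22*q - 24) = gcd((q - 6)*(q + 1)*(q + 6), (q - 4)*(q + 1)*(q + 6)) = q^2 + 7*q + 6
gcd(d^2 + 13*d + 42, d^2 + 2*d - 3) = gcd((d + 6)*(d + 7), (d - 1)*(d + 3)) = 1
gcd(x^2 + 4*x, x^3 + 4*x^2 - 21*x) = x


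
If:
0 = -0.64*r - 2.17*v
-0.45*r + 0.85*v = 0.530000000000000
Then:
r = -0.76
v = 0.22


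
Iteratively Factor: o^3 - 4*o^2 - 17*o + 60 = (o - 5)*(o^2 + o - 12) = (o - 5)*(o - 3)*(o + 4)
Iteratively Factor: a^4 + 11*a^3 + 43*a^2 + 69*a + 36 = (a + 3)*(a^3 + 8*a^2 + 19*a + 12) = (a + 3)^2*(a^2 + 5*a + 4) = (a + 3)^2*(a + 4)*(a + 1)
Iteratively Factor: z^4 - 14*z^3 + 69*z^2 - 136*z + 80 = (z - 4)*(z^3 - 10*z^2 + 29*z - 20) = (z - 4)*(z - 1)*(z^2 - 9*z + 20) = (z - 4)^2*(z - 1)*(z - 5)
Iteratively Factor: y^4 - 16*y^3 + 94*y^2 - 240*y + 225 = (y - 5)*(y^3 - 11*y^2 + 39*y - 45) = (y - 5)*(y - 3)*(y^2 - 8*y + 15) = (y - 5)^2*(y - 3)*(y - 3)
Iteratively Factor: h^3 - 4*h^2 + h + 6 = (h + 1)*(h^2 - 5*h + 6) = (h - 2)*(h + 1)*(h - 3)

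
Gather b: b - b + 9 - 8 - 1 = 0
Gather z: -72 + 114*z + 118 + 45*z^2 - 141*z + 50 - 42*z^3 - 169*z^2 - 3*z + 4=-42*z^3 - 124*z^2 - 30*z + 100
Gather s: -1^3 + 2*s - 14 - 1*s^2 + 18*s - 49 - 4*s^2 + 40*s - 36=-5*s^2 + 60*s - 100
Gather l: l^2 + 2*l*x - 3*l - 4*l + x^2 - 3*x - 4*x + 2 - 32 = l^2 + l*(2*x - 7) + x^2 - 7*x - 30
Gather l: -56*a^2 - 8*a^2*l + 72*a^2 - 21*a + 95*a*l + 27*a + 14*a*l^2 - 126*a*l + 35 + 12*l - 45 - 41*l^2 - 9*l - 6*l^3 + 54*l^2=16*a^2 + 6*a - 6*l^3 + l^2*(14*a + 13) + l*(-8*a^2 - 31*a + 3) - 10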